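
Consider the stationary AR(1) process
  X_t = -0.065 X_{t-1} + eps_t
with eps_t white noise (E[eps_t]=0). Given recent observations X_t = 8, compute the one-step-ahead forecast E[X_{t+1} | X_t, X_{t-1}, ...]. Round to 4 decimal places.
E[X_{t+1} \mid \mathcal F_t] = -0.5200

For an AR(p) model X_t = c + sum_i phi_i X_{t-i} + eps_t, the
one-step-ahead conditional mean is
  E[X_{t+1} | X_t, ...] = c + sum_i phi_i X_{t+1-i}.
Substitute known values:
  E[X_{t+1} | ...] = (-0.065) * (8)
                   = -0.5200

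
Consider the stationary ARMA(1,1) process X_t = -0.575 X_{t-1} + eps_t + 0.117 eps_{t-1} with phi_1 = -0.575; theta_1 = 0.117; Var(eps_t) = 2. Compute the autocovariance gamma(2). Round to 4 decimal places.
\gamma(2) = 0.7339

Multiply the model equation by X_{t-k} and take expectations. With theta_0 = psi_0 = 1 and psi_j the MA(infinity) weights, this gives
  gamma(k) - sum_i phi_i gamma(k-i) = c_k,
  c_k = sigma^2 * sum_{j=k..q} theta_j psi_{j-k}   (c_k = 0 for k > q),
using gamma(-m) = gamma(m).
psi-weights needed (psi_j = theta_j + sum_i phi_i psi_{j-i}):
  psi_1 = theta_1 + phi_1 = 0.117 + (-0.575) = -0.458
Right-hand sides:
  c_0 = sigma^2 (1 + theta_1 psi_1) = 2 * (1 + (0.117)(-0.458)) = 2 * 0.946414 = 1.892828
  c_1 = sigma^2 theta_1 = 2 * (0.117) = 0.234
  c_2 = 0
Equations for k = 0 and k = 1 (AR order 1):
  gamma(0) = phi_1 gamma(1) + c_0
  gamma(1) = phi_1 gamma(0) + c_1
Substituting the second into the first: gamma(0) (1 - phi_1^2) = c_0 + phi_1 c_1, so
  gamma(0) = (c_0 + phi_1 c_1) / (1 - phi_1^2) = (1.892828 + (-0.575)(0.234)) / (1 - (-0.575)^2) = 1.758278 / 0.669375 = 2.626746.
  gamma(1) = phi_1 gamma(0) + c_1 = (-0.575)(2.626746) + (0.234) = -1.276379.
For k = 2 (> q): gamma(2) = phi_1 gamma(1) = (-0.575)(-1.276379) = 0.733918.
Therefore gamma(2) = 0.7339 (to 4 decimal places).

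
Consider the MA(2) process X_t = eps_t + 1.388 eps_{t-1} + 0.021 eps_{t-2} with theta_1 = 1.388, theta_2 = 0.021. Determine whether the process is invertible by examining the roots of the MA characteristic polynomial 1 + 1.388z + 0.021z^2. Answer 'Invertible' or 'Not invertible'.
\text{Not invertible}

The MA(q) characteristic polynomial is P(z) = 1 + 1.388z + 0.021z^2.
Invertibility requires all roots to lie outside the unit circle, i.e. |z| > 1 for every root.
Set 1 + (1.388) z + (0.021) z^2 = 0, i.e. a z^2 + b z + c = 0 with a = 0.021, b = 1.388, c = 1.
Discriminant D = b^2 - 4ac = (1.388)^2 - 4*(0.021)*1 = 1.926544 - (0.084) = 1.842544.
D >= 0, so the roots are real: z = (-b +/- sqrt(D)) / (2a) = (-1.388 +/- 1.357403) / (0.042).
  z_1 = (-1.388 + 1.357403) / (0.042) = -0.7285,   |z_1| = 0.7285.
  z_2 = (-1.388 - 1.357403) / (0.042) = -65.3667,   |z_2| = 65.3667.
Moduli of all roots: 0.7285, 65.3667.
All moduli strictly greater than 1? No.
Verdict: Not invertible.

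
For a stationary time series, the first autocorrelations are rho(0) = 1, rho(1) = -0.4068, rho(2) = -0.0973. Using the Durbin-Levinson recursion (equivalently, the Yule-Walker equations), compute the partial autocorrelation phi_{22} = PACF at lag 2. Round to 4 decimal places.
\phi_{22} = -0.3149

The PACF at lag k is phi_{kk}, the last component of the solution
to the Yule-Walker system G_k phi = r_k where
  (G_k)_{ij} = rho(|i - j|), (r_k)_i = rho(i), i,j = 1..k.
Equivalently, Durbin-Levinson gives phi_{kk} iteratively:
  phi_{11} = rho(1)
  phi_{kk} = [rho(k) - sum_{j=1..k-1} phi_{k-1,j} rho(k-j)]
            / [1 - sum_{j=1..k-1} phi_{k-1,j} rho(j)],
  phi_{k,j} = phi_{k-1,j} - phi_{kk} phi_{k-1,k-j},  j = 1..k-1.
Step k = 1:
  phi_11 = rho(1) = -0.4068.
Step k = 2:
  phi_22 = [rho(2) - phi_11 rho(1)] / [1 - phi_11 rho(1)] = [-0.0973 - (-0.4068)(-0.4068)] / [1 - (-0.4068)(-0.4068)]
         = -0.26278624 / 0.83451376 = -0.3149.
Therefore phi_{22} = -0.3149.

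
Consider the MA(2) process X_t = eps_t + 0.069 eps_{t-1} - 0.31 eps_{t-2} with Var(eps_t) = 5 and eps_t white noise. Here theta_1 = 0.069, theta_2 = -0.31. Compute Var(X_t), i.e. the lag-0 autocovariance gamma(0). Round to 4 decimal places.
\gamma(0) = 5.5043

For an MA(q) process X_t = eps_t + sum_i theta_i eps_{t-i} with
Var(eps_t) = sigma^2, the variance is
  gamma(0) = sigma^2 * (1 + sum_i theta_i^2).
  sum_i theta_i^2 = (0.069)^2 + (-0.31)^2 = 0.004761 + 0.0961 = 0.100861.
  gamma(0) = 5 * (1 + 0.100861) = 5 * 1.100861 = 5.504305, which rounds to 5.5043.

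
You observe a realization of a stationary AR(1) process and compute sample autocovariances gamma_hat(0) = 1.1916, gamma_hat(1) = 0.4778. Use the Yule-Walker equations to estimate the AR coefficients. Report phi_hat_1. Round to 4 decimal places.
\hat\phi_{1} = 0.4010

The Yule-Walker equations for an AR(p) process read, in matrix form,
  Gamma_p phi = r_p,   with   (Gamma_p)_{ij} = gamma(|i - j|),
                       (r_p)_i = gamma(i),   i,j = 1..p.
Substitute the sample gammas (Toeplitz matrix and right-hand side of size 1):
  Gamma_p = [[1.1916]]
  r_p     = [0.4778]
With p = 1 this is the single equation gamma(0) phi_1 = gamma(1):
  phi_hat_1 = gamma(1) / gamma(0) = 0.4778 / 1.1916 = 0.4010.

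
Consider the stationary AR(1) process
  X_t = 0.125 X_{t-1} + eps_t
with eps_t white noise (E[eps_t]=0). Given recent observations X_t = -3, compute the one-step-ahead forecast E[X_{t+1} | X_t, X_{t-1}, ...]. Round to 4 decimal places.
E[X_{t+1} \mid \mathcal F_t] = -0.3750

For an AR(p) model X_t = c + sum_i phi_i X_{t-i} + eps_t, the
one-step-ahead conditional mean is
  E[X_{t+1} | X_t, ...] = c + sum_i phi_i X_{t+1-i}.
Substitute known values:
  E[X_{t+1} | ...] = (0.125) * (-3)
                   = -0.3750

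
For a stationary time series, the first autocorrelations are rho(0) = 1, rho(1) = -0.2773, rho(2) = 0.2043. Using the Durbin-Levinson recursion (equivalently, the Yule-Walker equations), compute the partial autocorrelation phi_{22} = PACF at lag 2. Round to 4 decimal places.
\phi_{22} = 0.1380

The PACF at lag k is phi_{kk}, the last component of the solution
to the Yule-Walker system G_k phi = r_k where
  (G_k)_{ij} = rho(|i - j|), (r_k)_i = rho(i), i,j = 1..k.
Equivalently, Durbin-Levinson gives phi_{kk} iteratively:
  phi_{11} = rho(1)
  phi_{kk} = [rho(k) - sum_{j=1..k-1} phi_{k-1,j} rho(k-j)]
            / [1 - sum_{j=1..k-1} phi_{k-1,j} rho(j)],
  phi_{k,j} = phi_{k-1,j} - phi_{kk} phi_{k-1,k-j},  j = 1..k-1.
Step k = 1:
  phi_11 = rho(1) = -0.2773.
Step k = 2:
  phi_22 = [rho(2) - phi_11 rho(1)] / [1 - phi_11 rho(1)] = [0.2043 - (-0.2773)(-0.2773)] / [1 - (-0.2773)(-0.2773)]
         = 0.12740471 / 0.92310471 = 0.138.
Therefore phi_{22} = 0.1380.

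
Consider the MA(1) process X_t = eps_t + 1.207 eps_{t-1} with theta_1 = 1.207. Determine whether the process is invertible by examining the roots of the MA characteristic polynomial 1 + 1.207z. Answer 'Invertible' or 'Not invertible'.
\text{Not invertible}

The MA(q) characteristic polynomial is P(z) = 1 + 1.207z.
Invertibility requires all roots to lie outside the unit circle, i.e. |z| > 1 for every root.
This is linear in z: 1 + (1.207) z = 0  =>  z = -1/(1.207) = -0.8285,  |z| = 0.8285.
Moduli of all roots: 0.8285.
All moduli strictly greater than 1? No.
Verdict: Not invertible.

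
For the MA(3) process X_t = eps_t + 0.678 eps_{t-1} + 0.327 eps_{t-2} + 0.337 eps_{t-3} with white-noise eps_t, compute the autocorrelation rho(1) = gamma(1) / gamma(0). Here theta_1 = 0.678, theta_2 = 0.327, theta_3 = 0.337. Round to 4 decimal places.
\rho(1) = 0.6011

For an MA(q) process with theta_0 = 1, the autocovariance is
  gamma(k) = sigma^2 * sum_{i=0..q-k} theta_i * theta_{i+k},
and rho(k) = gamma(k) / gamma(0). Sigma^2 cancels.
  numerator   = (1)*(0.678) + (0.678)*(0.327) + (0.327)*(0.337) = 1.009905.
  denominator = (1)^2 + (0.678)^2 + (0.327)^2 + (0.337)^2 = 1.680182.
  rho(1) = 1.009905 / 1.680182 = 0.6011.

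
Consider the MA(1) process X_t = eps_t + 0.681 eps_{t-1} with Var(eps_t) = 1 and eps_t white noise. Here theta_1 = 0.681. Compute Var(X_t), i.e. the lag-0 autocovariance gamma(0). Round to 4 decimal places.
\gamma(0) = 1.4638

For an MA(q) process X_t = eps_t + sum_i theta_i eps_{t-i} with
Var(eps_t) = sigma^2, the variance is
  gamma(0) = sigma^2 * (1 + sum_i theta_i^2).
  sum_i theta_i^2 = (0.681)^2 = 0.463761.
  gamma(0) = 1 * (1 + 0.463761) = 1 * 1.463761 = 1.463761, which rounds to 1.4638.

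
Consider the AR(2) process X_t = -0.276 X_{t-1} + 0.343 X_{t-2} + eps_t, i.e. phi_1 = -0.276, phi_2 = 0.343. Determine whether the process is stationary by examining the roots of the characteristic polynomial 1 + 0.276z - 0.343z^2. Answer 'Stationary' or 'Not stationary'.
\text{Stationary}

The AR(p) characteristic polynomial is P(z) = 1 + 0.276z - 0.343z^2.
Stationarity requires all roots to lie outside the unit circle, i.e. |z| > 1 for every root.
Set 1 + (0.276) z + (-0.343) z^2 = 0, i.e. a z^2 + b z + c = 0 with a = -0.343, b = 0.276, c = 1.
Discriminant D = b^2 - 4ac = (0.276)^2 - 4*(-0.343)*1 = 0.076176 - (-1.372) = 1.448176.
D >= 0, so the roots are real: z = (-b +/- sqrt(D)) / (2a) = (-0.276 +/- 1.203402) / (-0.686).
  z_1 = (-0.276 + 1.203402) / (-0.686) = -1.3519,   |z_1| = 1.3519.
  z_2 = (-0.276 - 1.203402) / (-0.686) = 2.1566,   |z_2| = 2.1566.
Moduli of all roots: 1.3519, 2.1566.
All moduli strictly greater than 1? Yes.
Verdict: Stationary.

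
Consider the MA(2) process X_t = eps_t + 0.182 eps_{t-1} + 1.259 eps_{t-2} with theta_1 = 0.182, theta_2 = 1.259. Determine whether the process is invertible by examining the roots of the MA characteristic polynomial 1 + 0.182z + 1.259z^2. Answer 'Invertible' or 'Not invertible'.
\text{Not invertible}

The MA(q) characteristic polynomial is P(z) = 1 + 0.182z + 1.259z^2.
Invertibility requires all roots to lie outside the unit circle, i.e. |z| > 1 for every root.
Set 1 + (0.182) z + (1.259) z^2 = 0, i.e. a z^2 + b z + c = 0 with a = 1.259, b = 0.182, c = 1.
Discriminant D = b^2 - 4ac = (0.182)^2 - 4*(1.259)*1 = 0.033124 - (5.036) = -5.002876.
D < 0, so the roots are the complex-conjugate pair z = (-b +/- i sqrt(-D)) / (2a) = -0.0723 +/- 0.8883i.
For a conjugate pair |z|^2 = z * conj(z) = (product of roots) = c/a = 1/(1.259) = 0.794281, so |z| = sqrt(0.794281) = 0.8912 for both roots.
Moduli of all roots: 0.8912, 0.8912.
All moduli strictly greater than 1? No.
Verdict: Not invertible.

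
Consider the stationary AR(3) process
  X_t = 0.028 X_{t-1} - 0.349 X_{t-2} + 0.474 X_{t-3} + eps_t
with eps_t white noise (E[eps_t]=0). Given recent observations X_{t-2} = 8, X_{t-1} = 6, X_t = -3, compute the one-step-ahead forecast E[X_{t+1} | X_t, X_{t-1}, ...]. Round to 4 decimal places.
E[X_{t+1} \mid \mathcal F_t] = 1.6140

For an AR(p) model X_t = c + sum_i phi_i X_{t-i} + eps_t, the
one-step-ahead conditional mean is
  E[X_{t+1} | X_t, ...] = c + sum_i phi_i X_{t+1-i}.
Substitute known values:
  E[X_{t+1} | ...] = (0.028) * (-3) + (-0.349) * (6) + (0.474) * (8)
                   = 1.6140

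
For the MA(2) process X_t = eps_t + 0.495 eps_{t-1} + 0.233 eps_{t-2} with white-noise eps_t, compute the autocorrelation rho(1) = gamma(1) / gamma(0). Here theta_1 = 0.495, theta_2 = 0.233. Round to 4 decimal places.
\rho(1) = 0.4697

For an MA(q) process with theta_0 = 1, the autocovariance is
  gamma(k) = sigma^2 * sum_{i=0..q-k} theta_i * theta_{i+k},
and rho(k) = gamma(k) / gamma(0). Sigma^2 cancels.
  numerator   = (1)*(0.495) + (0.495)*(0.233) = 0.610335.
  denominator = (1)^2 + (0.495)^2 + (0.233)^2 = 1.299314.
  rho(1) = 0.610335 / 1.299314 = 0.4697.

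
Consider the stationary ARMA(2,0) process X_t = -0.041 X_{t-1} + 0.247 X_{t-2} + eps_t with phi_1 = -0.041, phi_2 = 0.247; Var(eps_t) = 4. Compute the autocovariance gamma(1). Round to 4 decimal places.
\gamma(1) = -0.2326

Multiply the model equation by X_{t-k} and take expectations. With theta_0 = psi_0 = 1 and psi_j the MA(infinity) weights, this gives
  gamma(k) - sum_i phi_i gamma(k-i) = c_k,
  c_k = sigma^2 * sum_{j=k..q} theta_j psi_{j-k}   (c_k = 0 for k > q),
using gamma(-m) = gamma(m).
Pure AR (q = 0): c_0 = sigma^2 = 4, c_k = 0 for k >= 1.
Equations for k = 0, 1, 2 (AR order 2, c_2 = 0):
  (E0) gamma(0) = phi_1 gamma(1) + phi_2 gamma(2) + c_0
  (E1) gamma(1) = phi_1 gamma(0) + phi_2 gamma(1) + c_1
  (E2) gamma(2) = phi_1 gamma(1) + phi_2 gamma(0)
From (E1): gamma(1) = A gamma(0) + B with
  A = phi_1 / (1 - phi_2) = -0.041 / 0.753 = -0.054449,   B = c_1 / (1 - phi_2) = 0 / 0.753 = 0.
Insert (E2) into (E0): gamma(0) (1 - phi_2^2) = phi_1 (1 + phi_2) gamma(1) + c_0.
  phi_1 (1 + phi_2) = (-0.041)(1.247) = -0.051127,   1 - phi_2^2 = 0.938991.
Replace gamma(1) by A gamma(0) + B and collect gamma(0):
  gamma(0) [0.938991 - (-0.051127)(-0.054449)] = c_0 = 4
  gamma(0) * 0.936207 = 4
  gamma(0) = 4 / 0.936207 = 4.272559.
  gamma(1) = A gamma(0) = (-0.054449)(4.272559) = -0.232636.
Therefore gamma(1) = -0.2326 (to 4 decimal places).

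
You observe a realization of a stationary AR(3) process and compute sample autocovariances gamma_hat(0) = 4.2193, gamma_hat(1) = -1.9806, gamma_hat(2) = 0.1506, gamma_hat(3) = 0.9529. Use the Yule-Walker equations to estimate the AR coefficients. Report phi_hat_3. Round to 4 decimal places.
\hat\phi_{3} = 0.1840

The Yule-Walker equations for an AR(p) process read, in matrix form,
  Gamma_p phi = r_p,   with   (Gamma_p)_{ij} = gamma(|i - j|),
                       (r_p)_i = gamma(i),   i,j = 1..p.
Substitute the sample gammas (Toeplitz matrix and right-hand side of size 3):
  Gamma_p = [[4.2193, -1.9806, 0.1506], [-1.9806, 4.2193, -1.9806], [0.1506, -1.9806, 4.2193]]
  r_p     = [-1.9806, 0.1506, 0.9529]
Written out (R1..R3):
  (R1) 4.2193 phi_1 - 1.9806 phi_2 + 0.1506 phi_3 = -1.9806
  (R2) -1.9806 phi_1 + 4.2193 phi_2 - 1.9806 phi_3 = 0.1506
  (R3) 0.1506 phi_1 - 1.9806 phi_2 + 4.2193 phi_3 = 0.9529
Gaussian elimination:
  R2 <- R2 - (-1.9806/4.2193) R1 = R2 - (-0.469414) R1:  3.289578 phi_2 - 1.909906 phi_3 = -0.779122
  R3 <- R3 - (0.1506/4.2193) R1 = R3 - (0.035693) R1:  -1.909906 phi_2 + 4.213925 phi_3 = 1.023594
  R3 <- R3 - (-1.909906/3.289578) R2 = R3 - (-0.580593) R2:  3.105046 phi_3 = 0.571241
Back-substitution:
  phi_hat_3 = 0.571241 / 3.105046 = 0.183972
  phi_hat_2 = (-0.779122 - (-1.909906)(0.183972)) / 3.289578 = -0.130033
  phi_hat_1 = (-1.9806 - (-1.9806)(-0.130033) - (0.1506)(0.183972)) / 4.2193 = -0.53702
So phi_hat = [-0.5370, -0.1300, 0.1840].
Therefore phi_hat_3 = 0.1840.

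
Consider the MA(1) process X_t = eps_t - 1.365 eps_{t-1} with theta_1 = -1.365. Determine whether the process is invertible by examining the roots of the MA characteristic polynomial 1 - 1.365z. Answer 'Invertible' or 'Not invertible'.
\text{Not invertible}

The MA(q) characteristic polynomial is P(z) = 1 - 1.365z.
Invertibility requires all roots to lie outside the unit circle, i.e. |z| > 1 for every root.
This is linear in z: 1 + (-1.365) z = 0  =>  z = -1/(-1.365) = 0.732601,  |z| = 0.732601.
Moduli of all roots: 0.7326.
All moduli strictly greater than 1? No.
Verdict: Not invertible.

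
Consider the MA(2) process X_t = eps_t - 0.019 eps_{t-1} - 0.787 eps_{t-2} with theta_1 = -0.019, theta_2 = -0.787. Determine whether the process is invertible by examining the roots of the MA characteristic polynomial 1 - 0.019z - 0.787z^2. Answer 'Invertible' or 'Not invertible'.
\text{Invertible}

The MA(q) characteristic polynomial is P(z) = 1 - 0.019z - 0.787z^2.
Invertibility requires all roots to lie outside the unit circle, i.e. |z| > 1 for every root.
Set 1 + (-0.019) z + (-0.787) z^2 = 0, i.e. a z^2 + b z + c = 0 with a = -0.787, b = -0.019, c = 1.
Discriminant D = b^2 - 4ac = (-0.019)^2 - 4*(-0.787)*1 = 0.000361 - (-3.148) = 3.148361.
D >= 0, so the roots are real: z = (-b +/- sqrt(D)) / (2a) = (0.019 +/- 1.774362) / (-1.574).
  z_1 = (0.019 + 1.774362) / (-1.574) = -1.1394,   |z_1| = 1.1394.
  z_2 = (0.019 - 1.774362) / (-1.574) = 1.1152,   |z_2| = 1.1152.
Moduli of all roots: 1.1394, 1.1152.
All moduli strictly greater than 1? Yes.
Verdict: Invertible.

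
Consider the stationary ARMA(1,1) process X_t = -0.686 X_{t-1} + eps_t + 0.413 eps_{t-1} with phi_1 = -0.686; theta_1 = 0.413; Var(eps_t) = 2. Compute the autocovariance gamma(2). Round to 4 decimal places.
\gamma(2) = 0.5071

Multiply the model equation by X_{t-k} and take expectations. With theta_0 = psi_0 = 1 and psi_j the MA(infinity) weights, this gives
  gamma(k) - sum_i phi_i gamma(k-i) = c_k,
  c_k = sigma^2 * sum_{j=k..q} theta_j psi_{j-k}   (c_k = 0 for k > q),
using gamma(-m) = gamma(m).
psi-weights needed (psi_j = theta_j + sum_i phi_i psi_{j-i}):
  psi_1 = theta_1 + phi_1 = 0.413 + (-0.686) = -0.273
Right-hand sides:
  c_0 = sigma^2 (1 + theta_1 psi_1) = 2 * (1 + (0.413)(-0.273)) = 2 * 0.887251 = 1.774502
  c_1 = sigma^2 theta_1 = 2 * (0.413) = 0.826
  c_2 = 0
Equations for k = 0 and k = 1 (AR order 1):
  gamma(0) = phi_1 gamma(1) + c_0
  gamma(1) = phi_1 gamma(0) + c_1
Substituting the second into the first: gamma(0) (1 - phi_1^2) = c_0 + phi_1 c_1, so
  gamma(0) = (c_0 + phi_1 c_1) / (1 - phi_1^2) = (1.774502 + (-0.686)(0.826)) / (1 - (-0.686)^2) = 1.207866 / 0.529404 = 2.281558.
  gamma(1) = phi_1 gamma(0) + c_1 = (-0.686)(2.281558) + (0.826) = -0.739149.
For k = 2 (> q): gamma(2) = phi_1 gamma(1) = (-0.686)(-0.739149) = 0.507056.
Therefore gamma(2) = 0.5071 (to 4 decimal places).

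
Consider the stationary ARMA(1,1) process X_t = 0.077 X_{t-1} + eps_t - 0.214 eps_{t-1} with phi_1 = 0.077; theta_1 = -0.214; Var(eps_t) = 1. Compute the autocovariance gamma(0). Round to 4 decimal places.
\gamma(0) = 1.0189

Multiply the model equation by X_{t-k} and take expectations. With theta_0 = psi_0 = 1 and psi_j the MA(infinity) weights, this gives
  gamma(k) - sum_i phi_i gamma(k-i) = c_k,
  c_k = sigma^2 * sum_{j=k..q} theta_j psi_{j-k}   (c_k = 0 for k > q),
using gamma(-m) = gamma(m).
psi-weights needed (psi_j = theta_j + sum_i phi_i psi_{j-i}):
  psi_1 = theta_1 + phi_1 = -0.214 + (0.077) = -0.137
Right-hand sides:
  c_0 = sigma^2 (1 + theta_1 psi_1) = 1 * (1 + (-0.214)(-0.137)) = 1 * 1.029318 = 1.029318
  c_1 = sigma^2 theta_1 = 1 * (-0.214) = -0.214
  c_2 = 0
Equations for k = 0 and k = 1 (AR order 1):
  gamma(0) = phi_1 gamma(1) + c_0
  gamma(1) = phi_1 gamma(0) + c_1
Substituting the second into the first: gamma(0) (1 - phi_1^2) = c_0 + phi_1 c_1, so
  gamma(0) = (c_0 + phi_1 c_1) / (1 - phi_1^2) = (1.029318 + (0.077)(-0.214)) / (1 - (0.077)^2) = 1.01284 / 0.994071 = 1.018881.
Therefore gamma(0) = 1.0189 (to 4 decimal places).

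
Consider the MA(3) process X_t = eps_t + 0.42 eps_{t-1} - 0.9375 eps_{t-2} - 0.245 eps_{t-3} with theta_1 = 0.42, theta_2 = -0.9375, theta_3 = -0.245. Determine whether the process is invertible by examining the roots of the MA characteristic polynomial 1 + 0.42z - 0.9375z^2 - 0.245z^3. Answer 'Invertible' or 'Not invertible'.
\text{Not invertible}

The MA(q) characteristic polynomial is P(z) = 1 + 0.42z - 0.9375z^2 - 0.245z^3.
Invertibility requires all roots to lie outside the unit circle, i.e. |z| > 1 for every root.
Degree 3: look for a simple real root z0 first, then factor out (1 - z/z0) and solve the remaining quadratic.
Testing z0 = -4: P(-4) = 1 + (0.42)(-4) + (-0.9375)(-4)^2 + (-0.245)(-4)^3
  = 1 + (-1.68) + (-15) + (15.68) = 0.  So z_0 = -4 is a root, |z_0| = 4.
Divide out the factor (1 + 0.25 z) = (1 - z/z0) (since 1/z0 = -0.25):
  P(z) = (1 + 0.25 z)(1 + (0.17) z + (-0.98) z^2)
  [check: z-coef 0.17 - (-0.25) = 0.42; z^2-coef -0.98 - (-0.25)(0.17) = -0.9375; z^3-coef -(-0.25)(-0.98) = -0.245.]
Remaining roots from the quadratic factor 1 + (0.17) z + (-0.98) z^2:
  Set 1 + (0.17) z + (-0.98) z^2 = 0, i.e. a z^2 + b z + c = 0 with a = -0.98, b = 0.17, c = 1.
  Discriminant D = b^2 - 4ac = (0.17)^2 - 4*(-0.98)*1 = 0.0289 - (-3.92) = 3.9489.
  D >= 0, so the roots are real: z = (-b +/- sqrt(D)) / (2a) = (-0.17 +/- 1.987184) / (-1.96).
    z_1 = (-0.17 + 1.987184) / (-1.96) = -0.9271,   |z_1| = 0.9271.
    z_2 = (-0.17 - 1.987184) / (-1.96) = 1.1006,   |z_2| = 1.1006.
Moduli of all roots: 4.0000, 0.9271, 1.1006.
All moduli strictly greater than 1? No.
Verdict: Not invertible.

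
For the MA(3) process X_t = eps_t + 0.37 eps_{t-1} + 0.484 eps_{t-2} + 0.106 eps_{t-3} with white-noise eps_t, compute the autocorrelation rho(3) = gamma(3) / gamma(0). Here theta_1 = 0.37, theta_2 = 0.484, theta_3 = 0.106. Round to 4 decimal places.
\rho(3) = 0.0767

For an MA(q) process with theta_0 = 1, the autocovariance is
  gamma(k) = sigma^2 * sum_{i=0..q-k} theta_i * theta_{i+k},
and rho(k) = gamma(k) / gamma(0). Sigma^2 cancels.
  numerator   = (1)*(0.106) = 0.106.
  denominator = (1)^2 + (0.37)^2 + (0.484)^2 + (0.106)^2 = 1.382392.
  rho(3) = 0.106 / 1.382392 = 0.0767.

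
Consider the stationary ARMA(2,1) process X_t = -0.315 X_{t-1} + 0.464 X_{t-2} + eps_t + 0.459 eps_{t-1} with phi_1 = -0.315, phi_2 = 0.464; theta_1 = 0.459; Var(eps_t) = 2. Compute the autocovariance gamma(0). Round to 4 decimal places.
\gamma(0) = 2.6132

Multiply the model equation by X_{t-k} and take expectations. With theta_0 = psi_0 = 1 and psi_j the MA(infinity) weights, this gives
  gamma(k) - sum_i phi_i gamma(k-i) = c_k,
  c_k = sigma^2 * sum_{j=k..q} theta_j psi_{j-k}   (c_k = 0 for k > q),
using gamma(-m) = gamma(m).
psi-weights needed (psi_j = theta_j + sum_i phi_i psi_{j-i}):
  psi_1 = theta_1 + phi_1 = 0.459 + (-0.315) = 0.144
Right-hand sides:
  c_0 = sigma^2 (1 + theta_1 psi_1) = 2 * (1 + (0.459)(0.144)) = 2 * 1.066096 = 2.132192
  c_1 = sigma^2 theta_1 = 2 * (0.459) = 0.918
  c_2 = 0
Equations for k = 0, 1, 2 (AR order 2, c_2 = 0):
  (E0) gamma(0) = phi_1 gamma(1) + phi_2 gamma(2) + c_0
  (E1) gamma(1) = phi_1 gamma(0) + phi_2 gamma(1) + c_1
  (E2) gamma(2) = phi_1 gamma(1) + phi_2 gamma(0)
From (E1): gamma(1) = A gamma(0) + B with
  A = phi_1 / (1 - phi_2) = -0.315 / 0.536 = -0.587687,   B = c_1 / (1 - phi_2) = 0.918 / 0.536 = 1.712687.
Insert (E2) into (E0): gamma(0) (1 - phi_2^2) = phi_1 (1 + phi_2) gamma(1) + c_0.
  phi_1 (1 + phi_2) = (-0.315)(1.464) = -0.46116,   1 - phi_2^2 = 0.784704.
Replace gamma(1) by A gamma(0) + B and collect gamma(0):
  gamma(0) [0.784704 - (-0.46116)(-0.587687)] = (-0.46116)(1.712687) + 2.132192
  gamma(0) * 0.513686 = 1.342369
  gamma(0) = 1.342369 / 0.513686 = 2.613208.
Therefore gamma(0) = 2.6132 (to 4 decimal places).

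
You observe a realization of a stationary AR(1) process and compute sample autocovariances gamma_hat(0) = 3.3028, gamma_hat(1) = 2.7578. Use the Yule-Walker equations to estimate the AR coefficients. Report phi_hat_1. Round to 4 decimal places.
\hat\phi_{1} = 0.8350

The Yule-Walker equations for an AR(p) process read, in matrix form,
  Gamma_p phi = r_p,   with   (Gamma_p)_{ij} = gamma(|i - j|),
                       (r_p)_i = gamma(i),   i,j = 1..p.
Substitute the sample gammas (Toeplitz matrix and right-hand side of size 1):
  Gamma_p = [[3.3028]]
  r_p     = [2.7578]
With p = 1 this is the single equation gamma(0) phi_1 = gamma(1):
  phi_hat_1 = gamma(1) / gamma(0) = 2.7578 / 3.3028 = 0.8350.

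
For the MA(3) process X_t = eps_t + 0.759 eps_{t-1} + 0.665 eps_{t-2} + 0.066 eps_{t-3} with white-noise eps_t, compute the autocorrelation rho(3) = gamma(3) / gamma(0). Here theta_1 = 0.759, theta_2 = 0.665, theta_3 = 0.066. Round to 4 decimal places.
\rho(3) = 0.0326

For an MA(q) process with theta_0 = 1, the autocovariance is
  gamma(k) = sigma^2 * sum_{i=0..q-k} theta_i * theta_{i+k},
and rho(k) = gamma(k) / gamma(0). Sigma^2 cancels.
  numerator   = (1)*(0.066) = 0.066.
  denominator = (1)^2 + (0.759)^2 + (0.665)^2 + (0.066)^2 = 2.022662.
  rho(3) = 0.066 / 2.022662 = 0.0326.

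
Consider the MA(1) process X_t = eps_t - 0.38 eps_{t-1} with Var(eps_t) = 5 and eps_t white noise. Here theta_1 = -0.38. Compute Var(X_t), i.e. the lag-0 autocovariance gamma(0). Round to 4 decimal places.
\gamma(0) = 5.7220

For an MA(q) process X_t = eps_t + sum_i theta_i eps_{t-i} with
Var(eps_t) = sigma^2, the variance is
  gamma(0) = sigma^2 * (1 + sum_i theta_i^2).
  sum_i theta_i^2 = (-0.38)^2 = 0.1444.
  gamma(0) = 5 * (1 + 0.1444) = 5 * 1.1444 = 5.722, which rounds to 5.7220.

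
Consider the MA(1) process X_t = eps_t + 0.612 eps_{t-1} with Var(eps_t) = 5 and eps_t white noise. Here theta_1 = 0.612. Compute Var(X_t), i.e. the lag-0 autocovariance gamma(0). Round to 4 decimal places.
\gamma(0) = 6.8727

For an MA(q) process X_t = eps_t + sum_i theta_i eps_{t-i} with
Var(eps_t) = sigma^2, the variance is
  gamma(0) = sigma^2 * (1 + sum_i theta_i^2).
  sum_i theta_i^2 = (0.612)^2 = 0.374544.
  gamma(0) = 5 * (1 + 0.374544) = 5 * 1.374544 = 6.87272, which rounds to 6.8727.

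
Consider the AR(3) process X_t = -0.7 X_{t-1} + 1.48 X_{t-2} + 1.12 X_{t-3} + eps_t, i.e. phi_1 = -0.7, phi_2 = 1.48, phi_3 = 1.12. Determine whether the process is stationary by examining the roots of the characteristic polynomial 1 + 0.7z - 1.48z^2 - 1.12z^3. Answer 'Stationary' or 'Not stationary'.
\text{Not stationary}

The AR(p) characteristic polynomial is P(z) = 1 + 0.7z - 1.48z^2 - 1.12z^3.
Stationarity requires all roots to lie outside the unit circle, i.e. |z| > 1 for every root.
Degree 3: look for a simple real root z0 first, then factor out (1 - z/z0) and solve the remaining quadratic.
Testing z0 = -1.25: P(-1.25) = 1 + (0.7)(-1.25) + (-1.48)(-1.25)^2 + (-1.12)(-1.25)^3
  = 1 + (-0.875) + (-2.3125) + (2.1875) = 0.  So z_0 = -1.25 is a root, |z_0| = 1.25.
Divide out the factor (1 + 0.8 z) = (1 - z/z0) (since 1/z0 = -0.8):
  P(z) = (1 + 0.8 z)(1 + (-0.1) z + (-1.4) z^2)
  [check: z-coef -0.1 - (-0.8) = 0.7; z^2-coef -1.4 - (-0.8)(-0.1) = -1.48; z^3-coef -(-0.8)(-1.4) = -1.12.]
Remaining roots from the quadratic factor 1 + (-0.1) z + (-1.4) z^2:
  Set 1 + (-0.1) z + (-1.4) z^2 = 0, i.e. a z^2 + b z + c = 0 with a = -1.4, b = -0.1, c = 1.
  Discriminant D = b^2 - 4ac = (-0.1)^2 - 4*(-1.4)*1 = 0.01 - (-5.6) = 5.61.
  D >= 0, so the roots are real: z = (-b +/- sqrt(D)) / (2a) = (0.1 +/- 2.368544) / (-2.8).
    z_1 = (0.1 + 2.368544) / (-2.8) = -0.8816,   |z_1| = 0.8816.
    z_2 = (0.1 - 2.368544) / (-2.8) = 0.8102,   |z_2| = 0.8102.
Moduli of all roots: 1.2500, 0.8816, 0.8102.
All moduli strictly greater than 1? No.
Verdict: Not stationary.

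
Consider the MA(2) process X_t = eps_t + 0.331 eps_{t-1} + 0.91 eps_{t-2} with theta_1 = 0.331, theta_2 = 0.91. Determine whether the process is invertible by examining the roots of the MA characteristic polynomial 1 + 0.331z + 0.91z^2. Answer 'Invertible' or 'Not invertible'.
\text{Invertible}

The MA(q) characteristic polynomial is P(z) = 1 + 0.331z + 0.91z^2.
Invertibility requires all roots to lie outside the unit circle, i.e. |z| > 1 for every root.
Set 1 + (0.331) z + (0.91) z^2 = 0, i.e. a z^2 + b z + c = 0 with a = 0.91, b = 0.331, c = 1.
Discriminant D = b^2 - 4ac = (0.331)^2 - 4*(0.91)*1 = 0.109561 - (3.64) = -3.530439.
D < 0, so the roots are the complex-conjugate pair z = (-b +/- i sqrt(-D)) / (2a) = -0.1819 +/- 1.0324i.
For a conjugate pair |z|^2 = z * conj(z) = (product of roots) = c/a = 1/(0.91) = 1.098901, so |z| = sqrt(1.098901) = 1.0483 for both roots.
Moduli of all roots: 1.0483, 1.0483.
All moduli strictly greater than 1? Yes.
Verdict: Invertible.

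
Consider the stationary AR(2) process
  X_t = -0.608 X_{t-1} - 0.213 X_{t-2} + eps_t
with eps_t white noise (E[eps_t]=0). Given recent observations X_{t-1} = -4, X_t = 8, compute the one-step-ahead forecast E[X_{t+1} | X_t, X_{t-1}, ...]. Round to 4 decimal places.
E[X_{t+1} \mid \mathcal F_t] = -4.0120

For an AR(p) model X_t = c + sum_i phi_i X_{t-i} + eps_t, the
one-step-ahead conditional mean is
  E[X_{t+1} | X_t, ...] = c + sum_i phi_i X_{t+1-i}.
Substitute known values:
  E[X_{t+1} | ...] = (-0.608) * (8) + (-0.213) * (-4)
                   = -4.0120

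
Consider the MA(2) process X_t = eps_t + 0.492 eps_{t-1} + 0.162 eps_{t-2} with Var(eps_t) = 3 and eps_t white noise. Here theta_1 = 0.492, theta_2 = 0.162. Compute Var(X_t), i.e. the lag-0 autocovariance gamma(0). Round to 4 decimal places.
\gamma(0) = 3.8049

For an MA(q) process X_t = eps_t + sum_i theta_i eps_{t-i} with
Var(eps_t) = sigma^2, the variance is
  gamma(0) = sigma^2 * (1 + sum_i theta_i^2).
  sum_i theta_i^2 = (0.492)^2 + (0.162)^2 = 0.242064 + 0.026244 = 0.268308.
  gamma(0) = 3 * (1 + 0.268308) = 3 * 1.268308 = 3.804924, which rounds to 3.8049.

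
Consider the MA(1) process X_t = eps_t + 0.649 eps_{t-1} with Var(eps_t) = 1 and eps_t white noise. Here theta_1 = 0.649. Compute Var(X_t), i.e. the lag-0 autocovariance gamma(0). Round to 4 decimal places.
\gamma(0) = 1.4212

For an MA(q) process X_t = eps_t + sum_i theta_i eps_{t-i} with
Var(eps_t) = sigma^2, the variance is
  gamma(0) = sigma^2 * (1 + sum_i theta_i^2).
  sum_i theta_i^2 = (0.649)^2 = 0.421201.
  gamma(0) = 1 * (1 + 0.421201) = 1 * 1.421201 = 1.421201, which rounds to 1.4212.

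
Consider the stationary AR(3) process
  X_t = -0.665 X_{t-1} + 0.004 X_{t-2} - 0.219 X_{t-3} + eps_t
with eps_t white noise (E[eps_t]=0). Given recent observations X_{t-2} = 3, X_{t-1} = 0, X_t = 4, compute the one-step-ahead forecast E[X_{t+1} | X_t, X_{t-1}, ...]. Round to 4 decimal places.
E[X_{t+1} \mid \mathcal F_t] = -3.3170

For an AR(p) model X_t = c + sum_i phi_i X_{t-i} + eps_t, the
one-step-ahead conditional mean is
  E[X_{t+1} | X_t, ...] = c + sum_i phi_i X_{t+1-i}.
Substitute known values:
  E[X_{t+1} | ...] = (-0.665) * (4) + (0.004) * (0) + (-0.219) * (3)
                   = -3.3170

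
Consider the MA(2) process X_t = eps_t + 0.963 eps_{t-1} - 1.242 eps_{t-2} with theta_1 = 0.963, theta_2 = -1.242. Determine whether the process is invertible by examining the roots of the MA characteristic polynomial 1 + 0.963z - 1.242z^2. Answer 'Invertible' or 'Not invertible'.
\text{Not invertible}

The MA(q) characteristic polynomial is P(z) = 1 + 0.963z - 1.242z^2.
Invertibility requires all roots to lie outside the unit circle, i.e. |z| > 1 for every root.
Set 1 + (0.963) z + (-1.242) z^2 = 0, i.e. a z^2 + b z + c = 0 with a = -1.242, b = 0.963, c = 1.
Discriminant D = b^2 - 4ac = (0.963)^2 - 4*(-1.242)*1 = 0.927369 - (-4.968) = 5.895369.
D >= 0, so the roots are real: z = (-b +/- sqrt(D)) / (2a) = (-0.963 +/- 2.428038) / (-2.484).
  z_1 = (-0.963 + 2.428038) / (-2.484) = -0.5898,   |z_1| = 0.5898.
  z_2 = (-0.963 - 2.428038) / (-2.484) = 1.3652,   |z_2| = 1.3652.
Moduli of all roots: 0.5898, 1.3652.
All moduli strictly greater than 1? No.
Verdict: Not invertible.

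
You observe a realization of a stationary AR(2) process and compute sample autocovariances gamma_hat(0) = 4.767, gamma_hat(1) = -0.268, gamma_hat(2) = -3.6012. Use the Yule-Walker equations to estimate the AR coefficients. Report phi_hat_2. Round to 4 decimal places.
\hat\phi_{2} = -0.7610

The Yule-Walker equations for an AR(p) process read, in matrix form,
  Gamma_p phi = r_p,   with   (Gamma_p)_{ij} = gamma(|i - j|),
                       (r_p)_i = gamma(i),   i,j = 1..p.
Substitute the sample gammas (Toeplitz matrix and right-hand side of size 2):
  Gamma_p = [[4.767, -0.268], [-0.268, 4.767]]
  r_p     = [-0.268, -3.6012]
Written out:
  4.767 phi_1 - 0.268 phi_2 = -0.268
  -0.268 phi_1 + 4.767 phi_2 = -3.6012
Solve by Cramer's rule:
  det = gamma(0)^2 - gamma(1)^2 = (4.767)^2 - (-0.268)^2 = 22.724289 - 0.071824 = 22.652465
  phi_hat_1 = [gamma(1) gamma(0) - gamma(1) gamma(2)] / det = [(-0.268)(4.767) - (-0.268)(-3.6012)] / 22.652465 = -2.2426776 / 22.652465 = -0.099
  phi_hat_2 = [gamma(0) gamma(2) - gamma(1)^2] / det = [(4.767)(-3.6012) - (-0.268)^2] / 22.652465 = -17.2387444 / 22.652465 = -0.761
So phi_hat = [-0.0990, -0.7610].
Therefore phi_hat_2 = -0.7610.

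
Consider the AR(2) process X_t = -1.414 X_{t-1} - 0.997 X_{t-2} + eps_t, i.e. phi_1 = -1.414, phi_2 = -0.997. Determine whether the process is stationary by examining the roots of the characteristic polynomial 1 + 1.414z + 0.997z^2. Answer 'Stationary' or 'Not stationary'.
\text{Stationary}

The AR(p) characteristic polynomial is P(z) = 1 + 1.414z + 0.997z^2.
Stationarity requires all roots to lie outside the unit circle, i.e. |z| > 1 for every root.
Set 1 + (1.414) z + (0.997) z^2 = 0, i.e. a z^2 + b z + c = 0 with a = 0.997, b = 1.414, c = 1.
Discriminant D = b^2 - 4ac = (1.414)^2 - 4*(0.997)*1 = 1.999396 - (3.988) = -1.988604.
D < 0, so the roots are the complex-conjugate pair z = (-b +/- i sqrt(-D)) / (2a) = -0.7091 +/- 0.7072i.
For a conjugate pair |z|^2 = z * conj(z) = (product of roots) = c/a = 1/(0.997) = 1.003009, so |z| = sqrt(1.003009) = 1.0015 for both roots.
Moduli of all roots: 1.0015, 1.0015.
All moduli strictly greater than 1? Yes.
Verdict: Stationary.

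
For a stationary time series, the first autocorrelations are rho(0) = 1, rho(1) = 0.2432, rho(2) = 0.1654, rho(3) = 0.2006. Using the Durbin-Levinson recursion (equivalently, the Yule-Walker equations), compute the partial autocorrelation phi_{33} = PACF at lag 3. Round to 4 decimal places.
\phi_{33} = 0.1480

The PACF at lag k is phi_{kk}, the last component of the solution
to the Yule-Walker system G_k phi = r_k where
  (G_k)_{ij} = rho(|i - j|), (r_k)_i = rho(i), i,j = 1..k.
Equivalently, Durbin-Levinson gives phi_{kk} iteratively:
  phi_{11} = rho(1)
  phi_{kk} = [rho(k) - sum_{j=1..k-1} phi_{k-1,j} rho(k-j)]
            / [1 - sum_{j=1..k-1} phi_{k-1,j} rho(j)],
  phi_{k,j} = phi_{k-1,j} - phi_{kk} phi_{k-1,k-j},  j = 1..k-1.
Step k = 1:
  phi_11 = rho(1) = 0.2432.
Step k = 2:
  phi_22 = [rho(2) - phi_11 rho(1)] / [1 - phi_11 rho(1)] = [0.1654 - (0.2432)(0.2432)] / [1 - (0.2432)(0.2432)]
         = 0.10625376 / 0.94085376 = 0.112933.
  Update: phi_21 = phi_11 - phi_22 phi_11 = 0.2432 - (0.112933)(0.2432) = 0.215735.
Step k = 3:
  phi_33 = [rho(3) - phi_21 rho(2) - phi_22 rho(1)] / [1 - phi_21 rho(1) - phi_22 rho(2)]
    numerator   = 0.2006 - (0.215735)(0.1654) - (0.112933)(0.2432) = 0.13745211
    denominator = 1 - (0.215735)(0.2432) - (0.112933)(0.1654) = 0.92885417
  phi_33 = 0.13745211 / 0.92885417 = 0.148.
Therefore phi_{33} = 0.1480.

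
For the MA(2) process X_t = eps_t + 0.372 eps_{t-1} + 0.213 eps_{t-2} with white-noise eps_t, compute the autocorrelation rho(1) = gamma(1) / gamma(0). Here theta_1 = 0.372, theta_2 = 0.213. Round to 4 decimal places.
\rho(1) = 0.3812

For an MA(q) process with theta_0 = 1, the autocovariance is
  gamma(k) = sigma^2 * sum_{i=0..q-k} theta_i * theta_{i+k},
and rho(k) = gamma(k) / gamma(0). Sigma^2 cancels.
  numerator   = (1)*(0.372) + (0.372)*(0.213) = 0.451236.
  denominator = (1)^2 + (0.372)^2 + (0.213)^2 = 1.183753.
  rho(1) = 0.451236 / 1.183753 = 0.3812.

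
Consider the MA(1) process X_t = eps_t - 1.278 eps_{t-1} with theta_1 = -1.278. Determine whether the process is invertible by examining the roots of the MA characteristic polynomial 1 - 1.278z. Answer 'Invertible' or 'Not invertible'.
\text{Not invertible}

The MA(q) characteristic polynomial is P(z) = 1 - 1.278z.
Invertibility requires all roots to lie outside the unit circle, i.e. |z| > 1 for every root.
This is linear in z: 1 + (-1.278) z = 0  =>  z = -1/(-1.278) = 0.782473,  |z| = 0.782473.
Moduli of all roots: 0.7825.
All moduli strictly greater than 1? No.
Verdict: Not invertible.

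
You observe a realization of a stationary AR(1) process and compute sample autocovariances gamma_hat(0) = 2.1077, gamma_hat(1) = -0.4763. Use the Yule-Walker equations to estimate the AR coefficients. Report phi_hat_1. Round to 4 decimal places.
\hat\phi_{1} = -0.2260

The Yule-Walker equations for an AR(p) process read, in matrix form,
  Gamma_p phi = r_p,   with   (Gamma_p)_{ij} = gamma(|i - j|),
                       (r_p)_i = gamma(i),   i,j = 1..p.
Substitute the sample gammas (Toeplitz matrix and right-hand side of size 1):
  Gamma_p = [[2.1077]]
  r_p     = [-0.4763]
With p = 1 this is the single equation gamma(0) phi_1 = gamma(1):
  phi_hat_1 = gamma(1) / gamma(0) = -0.4763 / 2.1077 = -0.2260.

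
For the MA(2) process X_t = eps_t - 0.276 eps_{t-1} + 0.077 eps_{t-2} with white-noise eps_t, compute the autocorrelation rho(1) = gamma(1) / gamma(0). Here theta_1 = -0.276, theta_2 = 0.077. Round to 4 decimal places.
\rho(1) = -0.2747

For an MA(q) process with theta_0 = 1, the autocovariance is
  gamma(k) = sigma^2 * sum_{i=0..q-k} theta_i * theta_{i+k},
and rho(k) = gamma(k) / gamma(0). Sigma^2 cancels.
  numerator   = (1)*(-0.276) + (-0.276)*(0.077) = -0.297252.
  denominator = (1)^2 + (-0.276)^2 + (0.077)^2 = 1.082105.
  rho(1) = -0.297252 / 1.082105 = -0.2747.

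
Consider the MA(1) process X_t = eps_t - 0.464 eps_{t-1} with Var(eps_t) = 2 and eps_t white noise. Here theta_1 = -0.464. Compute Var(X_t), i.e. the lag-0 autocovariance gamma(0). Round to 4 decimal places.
\gamma(0) = 2.4306

For an MA(q) process X_t = eps_t + sum_i theta_i eps_{t-i} with
Var(eps_t) = sigma^2, the variance is
  gamma(0) = sigma^2 * (1 + sum_i theta_i^2).
  sum_i theta_i^2 = (-0.464)^2 = 0.215296.
  gamma(0) = 2 * (1 + 0.215296) = 2 * 1.215296 = 2.430592, which rounds to 2.4306.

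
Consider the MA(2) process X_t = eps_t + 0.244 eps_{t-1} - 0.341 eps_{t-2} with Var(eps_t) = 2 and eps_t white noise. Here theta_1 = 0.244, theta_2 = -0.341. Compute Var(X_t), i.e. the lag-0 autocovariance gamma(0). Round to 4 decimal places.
\gamma(0) = 2.3516

For an MA(q) process X_t = eps_t + sum_i theta_i eps_{t-i} with
Var(eps_t) = sigma^2, the variance is
  gamma(0) = sigma^2 * (1 + sum_i theta_i^2).
  sum_i theta_i^2 = (0.244)^2 + (-0.341)^2 = 0.059536 + 0.116281 = 0.175817.
  gamma(0) = 2 * (1 + 0.175817) = 2 * 1.175817 = 2.351634, which rounds to 2.3516.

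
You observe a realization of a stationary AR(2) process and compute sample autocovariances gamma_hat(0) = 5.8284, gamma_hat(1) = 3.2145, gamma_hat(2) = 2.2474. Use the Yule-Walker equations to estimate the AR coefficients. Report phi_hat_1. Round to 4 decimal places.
\hat\phi_{1} = 0.4870

The Yule-Walker equations for an AR(p) process read, in matrix form,
  Gamma_p phi = r_p,   with   (Gamma_p)_{ij} = gamma(|i - j|),
                       (r_p)_i = gamma(i),   i,j = 1..p.
Substitute the sample gammas (Toeplitz matrix and right-hand side of size 2):
  Gamma_p = [[5.8284, 3.2145], [3.2145, 5.8284]]
  r_p     = [3.2145, 2.2474]
Written out:
  5.8284 phi_1 + 3.2145 phi_2 = 3.2145
  3.2145 phi_1 + 5.8284 phi_2 = 2.2474
Solve by Cramer's rule:
  det = gamma(0)^2 - gamma(1)^2 = (5.8284)^2 - (3.2145)^2 = 33.97024656 - 10.33301025 = 23.63723631
  phi_hat_1 = [gamma(1) gamma(0) - gamma(1) gamma(2)] / det = [(3.2145)(5.8284) - (3.2145)(2.2474)] / 23.63723631 = 11.5111245 / 23.63723631 = 0.487
  phi_hat_2 = [gamma(0) gamma(2) - gamma(1)^2] / det = [(5.8284)(2.2474) - (3.2145)^2] / 23.63723631 = 2.76573591 / 23.63723631 = 0.117
So phi_hat = [0.4870, 0.1170].
Therefore phi_hat_1 = 0.4870.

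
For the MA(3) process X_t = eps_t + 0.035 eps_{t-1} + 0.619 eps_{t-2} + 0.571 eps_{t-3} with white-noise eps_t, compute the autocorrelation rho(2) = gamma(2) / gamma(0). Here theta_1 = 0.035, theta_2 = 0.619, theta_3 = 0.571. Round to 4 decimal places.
\rho(2) = 0.3736

For an MA(q) process with theta_0 = 1, the autocovariance is
  gamma(k) = sigma^2 * sum_{i=0..q-k} theta_i * theta_{i+k},
and rho(k) = gamma(k) / gamma(0). Sigma^2 cancels.
  numerator   = (1)*(0.619) + (0.035)*(0.571) = 0.638985.
  denominator = (1)^2 + (0.035)^2 + (0.619)^2 + (0.571)^2 = 1.710427.
  rho(2) = 0.638985 / 1.710427 = 0.3736.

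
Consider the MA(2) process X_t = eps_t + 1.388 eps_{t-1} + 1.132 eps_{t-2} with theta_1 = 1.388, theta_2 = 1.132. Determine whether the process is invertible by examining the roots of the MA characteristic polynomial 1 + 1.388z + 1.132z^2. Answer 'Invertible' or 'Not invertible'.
\text{Not invertible}

The MA(q) characteristic polynomial is P(z) = 1 + 1.388z + 1.132z^2.
Invertibility requires all roots to lie outside the unit circle, i.e. |z| > 1 for every root.
Set 1 + (1.388) z + (1.132) z^2 = 0, i.e. a z^2 + b z + c = 0 with a = 1.132, b = 1.388, c = 1.
Discriminant D = b^2 - 4ac = (1.388)^2 - 4*(1.132)*1 = 1.926544 - (4.528) = -2.601456.
D < 0, so the roots are the complex-conjugate pair z = (-b +/- i sqrt(-D)) / (2a) = -0.6131 +/- 0.7124i.
For a conjugate pair |z|^2 = z * conj(z) = (product of roots) = c/a = 1/(1.132) = 0.883392, so |z| = sqrt(0.883392) = 0.9399 for both roots.
Moduli of all roots: 0.9399, 0.9399.
All moduli strictly greater than 1? No.
Verdict: Not invertible.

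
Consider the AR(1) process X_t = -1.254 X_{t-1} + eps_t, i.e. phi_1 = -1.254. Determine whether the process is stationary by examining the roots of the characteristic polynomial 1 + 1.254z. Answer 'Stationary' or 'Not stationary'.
\text{Not stationary}

The AR(p) characteristic polynomial is P(z) = 1 + 1.254z.
Stationarity requires all roots to lie outside the unit circle, i.e. |z| > 1 for every root.
This is linear in z: 1 + (1.254) z = 0  =>  z = -1/(1.254) = -0.797448,  |z| = 0.797448.
Moduli of all roots: 0.7974.
All moduli strictly greater than 1? No.
Verdict: Not stationary.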